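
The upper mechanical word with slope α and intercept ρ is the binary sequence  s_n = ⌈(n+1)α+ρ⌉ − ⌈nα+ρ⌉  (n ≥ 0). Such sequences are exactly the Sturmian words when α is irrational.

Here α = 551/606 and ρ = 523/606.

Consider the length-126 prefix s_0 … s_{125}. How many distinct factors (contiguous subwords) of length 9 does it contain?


10

t_n = ⌈(n·551+523)/606⌉ for n = 0 … 126:
  n=0…9: ⌈523/606⌉=1 ⌈1074/606⌉=2 ⌈1625/606⌉=3 ⌈2176/606⌉=4 ⌈2727/606⌉=5 ⌈3278/606⌉=6 ⌈3829/606⌉=7 ⌈4380/606⌉=8 ⌈4931/606⌉=9 ⌈5482/606⌉=10
  n=10…19: ⌈6033/606⌉=10 ⌈6584/606⌉=11 ⌈7135/606⌉=12 ⌈7686/606⌉=13 ⌈8237/606⌉=14 ⌈8788/606⌉=15 ⌈9339/606⌉=16 ⌈9890/606⌉=17 ⌈10441/606⌉=18 ⌈10992/606⌉=19
  n=20…29: ⌈11543/606⌉=20 ⌈12094/606⌉=20 ⌈12645/606⌉=21 ⌈13196/606⌉=22 ⌈13747/606⌉=23 ⌈14298/606⌉=24 ⌈14849/606⌉=25 ⌈15400/606⌉=26 ⌈15951/606⌉=27 ⌈16502/606⌉=28
  n=30…39: ⌈17053/606⌉=29 ⌈17604/606⌉=30 ⌈18155/606⌉=30 ⌈18706/606⌉=31 ⌈19257/606⌉=32 ⌈19808/606⌉=33 ⌈20359/606⌉=34 ⌈20910/606⌉=35 ⌈21461/606⌉=36 ⌈22012/606⌉=37
  n=40…49: ⌈22563/606⌉=38 ⌈23114/606⌉=39 ⌈23665/606⌉=40 ⌈24216/606⌉=40 ⌈24767/606⌉=41 ⌈25318/606⌉=42 ⌈25869/606⌉=43 ⌈26420/606⌉=44 ⌈26971/606⌉=45 ⌈27522/606⌉=46
  n=50…59: ⌈28073/606⌉=47 ⌈28624/606⌉=48 ⌈29175/606⌉=49 ⌈29726/606⌉=50 ⌈30277/606⌉=50 ⌈30828/606⌉=51 ⌈31379/606⌉=52 ⌈31930/606⌉=53 ⌈32481/606⌉=54 ⌈33032/606⌉=55
  n=60…69: ⌈33583/606⌉=56 ⌈34134/606⌉=57 ⌈34685/606⌉=58 ⌈35236/606⌉=59 ⌈35787/606⌉=60 ⌈36338/606⌉=60 ⌈36889/606⌉=61 ⌈37440/606⌉=62 ⌈37991/606⌉=63 ⌈38542/606⌉=64
  n=70…79: ⌈39093/606⌉=65 ⌈39644/606⌉=66 ⌈40195/606⌉=67 ⌈40746/606⌉=68 ⌈41297/606⌉=69 ⌈41848/606⌉=70 ⌈42399/606⌉=70 ⌈42950/606⌉=71 ⌈43501/606⌉=72 ⌈44052/606⌉=73
  n=80…89: ⌈44603/606⌉=74 ⌈45154/606⌉=75 ⌈45705/606⌉=76 ⌈46256/606⌉=77 ⌈46807/606⌉=78 ⌈47358/606⌉=79 ⌈47909/606⌉=80 ⌈48460/606⌉=80 ⌈49011/606⌉=81 ⌈49562/606⌉=82
  n=90…99: ⌈50113/606⌉=83 ⌈50664/606⌉=84 ⌈51215/606⌉=85 ⌈51766/606⌉=86 ⌈52317/606⌉=87 ⌈52868/606⌉=88 ⌈53419/606⌉=89 ⌈53970/606⌉=90 ⌈54521/606⌉=90 ⌈55072/606⌉=91
  n=100…109: ⌈55623/606⌉=92 ⌈56174/606⌉=93 ⌈56725/606⌉=94 ⌈57276/606⌉=95 ⌈57827/606⌉=96 ⌈58378/606⌉=97 ⌈58929/606⌉=98 ⌈59480/606⌉=99 ⌈60031/606⌉=100 ⌈60582/606⌉=100
  n=110…119: ⌈61133/606⌉=101 ⌈61684/606⌉=102 ⌈62235/606⌉=103 ⌈62786/606⌉=104 ⌈63337/606⌉=105 ⌈63888/606⌉=106 ⌈64439/606⌉=107 ⌈64990/606⌉=108 ⌈65541/606⌉=109 ⌈66092/606⌉=110
  n=120…126: ⌈66643/606⌉=110 ⌈67194/606⌉=111 ⌈67745/606⌉=112 ⌈68296/606⌉=113 ⌈68847/606⌉=114 ⌈69398/606⌉=115 ⌈69949/606⌉=116
s_n = t_(n+1) − t_n for n = 0 … 125 gives
prefix = 111111111011111111110111111111101111111111011111111110111111111101111111111011111111110111111111101111111111011111111110111111
slide a length-9 window over [0..8] … [117..125] (118 windows); first occurrence of each distinct factor:
  [  0..  8] 111111111
  [  1..  9] 111111110
  [  2.. 10] 111111101
  [  3.. 11] 111111011
  [  4.. 12] 111110111
  [  5.. 13] 111101111
  [  6.. 14] 111011111
  [  7.. 15] 110111111
  [  8.. 16] 101111111
  [  9.. 17] 011111111
  (the other 108 windows repeat one of these)
distinct factors: {011111111, 101111111, 110111111, 111011111, 111101111, 111110111, 111111011, 111111101, 111111110, 111111111}
count = 10  (Sturmian bound for length 9 is 10)


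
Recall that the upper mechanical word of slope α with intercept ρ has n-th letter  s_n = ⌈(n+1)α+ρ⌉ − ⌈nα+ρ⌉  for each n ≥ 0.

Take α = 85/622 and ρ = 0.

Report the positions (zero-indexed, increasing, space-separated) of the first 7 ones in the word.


n=0: ⌈85/622⌉−⌈0/622⌉ = 1−0 = 1  ← one
n=1: ⌈170/622⌉−⌈85/622⌉ = 1−1 = 0
n=2: ⌈255/622⌉−⌈170/622⌉ = 1−1 = 0
n=3: ⌈340/622⌉−⌈255/622⌉ = 1−1 = 0
n=4: ⌈425/622⌉−⌈340/622⌉ = 1−1 = 0
n=5: ⌈510/622⌉−⌈425/622⌉ = 1−1 = 0
n=6: ⌈595/622⌉−⌈510/622⌉ = 1−1 = 0
n=7: ⌈680/622⌉−⌈595/622⌉ = 2−1 = 1  ← one
n=8: ⌈765/622⌉−⌈680/622⌉ = 2−2 = 0
n=9: ⌈850/622⌉−⌈765/622⌉ = 2−2 = 0
n=10: ⌈935/622⌉−⌈850/622⌉ = 2−2 = 0
n=11: ⌈1020/622⌉−⌈935/622⌉ = 2−2 = 0
n=12: ⌈1105/622⌉−⌈1020/622⌉ = 2−2 = 0
n=13: ⌈1190/622⌉−⌈1105/622⌉ = 2−2 = 0
n=14: ⌈1275/622⌉−⌈1190/622⌉ = 3−2 = 1  ← one
n=15: ⌈1360/622⌉−⌈1275/622⌉ = 3−3 = 0
n=16: ⌈1445/622⌉−⌈1360/622⌉ = 3−3 = 0
n=17: ⌈1530/622⌉−⌈1445/622⌉ = 3−3 = 0
n=18: ⌈1615/622⌉−⌈1530/622⌉ = 3−3 = 0
n=19: ⌈1700/622⌉−⌈1615/622⌉ = 3−3 = 0
n=20: ⌈1785/622⌉−⌈1700/622⌉ = 3−3 = 0
n=21: ⌈1870/622⌉−⌈1785/622⌉ = 4−3 = 1  ← one
n=22: ⌈1955/622⌉−⌈1870/622⌉ = 4−4 = 0
n=23: ⌈2040/622⌉−⌈1955/622⌉ = 4−4 = 0
n=24: ⌈2125/622⌉−⌈2040/622⌉ = 4−4 = 0
n=25: ⌈2210/622⌉−⌈2125/622⌉ = 4−4 = 0
n=26: ⌈2295/622⌉−⌈2210/622⌉ = 4−4 = 0
n=27: ⌈2380/622⌉−⌈2295/622⌉ = 4−4 = 0
n=28: ⌈2465/622⌉−⌈2380/622⌉ = 4−4 = 0
n=29: ⌈2550/622⌉−⌈2465/622⌉ = 5−4 = 1  ← one
n=30: ⌈2635/622⌉−⌈2550/622⌉ = 5−5 = 0
n=31: ⌈2720/622⌉−⌈2635/622⌉ = 5−5 = 0
n=32: ⌈2805/622⌉−⌈2720/622⌉ = 5−5 = 0
n=33: ⌈2890/622⌉−⌈2805/622⌉ = 5−5 = 0
n=34: ⌈2975/622⌉−⌈2890/622⌉ = 5−5 = 0
n=35: ⌈3060/622⌉−⌈2975/622⌉ = 5−5 = 0
n=36: ⌈3145/622⌉−⌈3060/622⌉ = 6−5 = 1  ← one
n=37: ⌈3230/622⌉−⌈3145/622⌉ = 6−6 = 0
n=38: ⌈3315/622⌉−⌈3230/622⌉ = 6−6 = 0
n=39: ⌈3400/622⌉−⌈3315/622⌉ = 6−6 = 0
n=40: ⌈3485/622⌉−⌈3400/622⌉ = 6−6 = 0
n=41: ⌈3570/622⌉−⌈3485/622⌉ = 6−6 = 0
n=42: ⌈3655/622⌉−⌈3570/622⌉ = 6−6 = 0
n=43: ⌈3740/622⌉−⌈3655/622⌉ = 7−6 = 1  ← one
positions of the first 7 ones: 0 7 14 21 29 36 43

0 7 14 21 29 36 43


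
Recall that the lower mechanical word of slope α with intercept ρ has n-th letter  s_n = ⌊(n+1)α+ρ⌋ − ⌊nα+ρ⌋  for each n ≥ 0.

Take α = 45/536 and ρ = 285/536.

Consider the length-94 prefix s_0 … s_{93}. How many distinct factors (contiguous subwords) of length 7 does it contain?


t_n = ⌊(n·45+285)/536⌋ for n = 0 … 94:
  n=0…9: ⌊285/536⌋=0 ⌊330/536⌋=0 ⌊375/536⌋=0 ⌊420/536⌋=0 ⌊465/536⌋=0 ⌊510/536⌋=0 ⌊555/536⌋=1 ⌊600/536⌋=1 ⌊645/536⌋=1 ⌊690/536⌋=1
  n=10…19: ⌊735/536⌋=1 ⌊780/536⌋=1 ⌊825/536⌋=1 ⌊870/536⌋=1 ⌊915/536⌋=1 ⌊960/536⌋=1 ⌊1005/536⌋=1 ⌊1050/536⌋=1 ⌊1095/536⌋=2 ⌊1140/536⌋=2
  n=20…29: ⌊1185/536⌋=2 ⌊1230/536⌋=2 ⌊1275/536⌋=2 ⌊1320/536⌋=2 ⌊1365/536⌋=2 ⌊1410/536⌋=2 ⌊1455/536⌋=2 ⌊1500/536⌋=2 ⌊1545/536⌋=2 ⌊1590/536⌋=2
  n=30…39: ⌊1635/536⌋=3 ⌊1680/536⌋=3 ⌊1725/536⌋=3 ⌊1770/536⌋=3 ⌊1815/536⌋=3 ⌊1860/536⌋=3 ⌊1905/536⌋=3 ⌊1950/536⌋=3 ⌊1995/536⌋=3 ⌊2040/536⌋=3
  n=40…49: ⌊2085/536⌋=3 ⌊2130/536⌋=3 ⌊2175/536⌋=4 ⌊2220/536⌋=4 ⌊2265/536⌋=4 ⌊2310/536⌋=4 ⌊2355/536⌋=4 ⌊2400/536⌋=4 ⌊2445/536⌋=4 ⌊2490/536⌋=4
  n=50…59: ⌊2535/536⌋=4 ⌊2580/536⌋=4 ⌊2625/536⌋=4 ⌊2670/536⌋=4 ⌊2715/536⌋=5 ⌊2760/536⌋=5 ⌊2805/536⌋=5 ⌊2850/536⌋=5 ⌊2895/536⌋=5 ⌊2940/536⌋=5
  n=60…69: ⌊2985/536⌋=5 ⌊3030/536⌋=5 ⌊3075/536⌋=5 ⌊3120/536⌋=5 ⌊3165/536⌋=5 ⌊3210/536⌋=5 ⌊3255/536⌋=6 ⌊3300/536⌋=6 ⌊3345/536⌋=6 ⌊3390/536⌋=6
  n=70…79: ⌊3435/536⌋=6 ⌊3480/536⌋=6 ⌊3525/536⌋=6 ⌊3570/536⌋=6 ⌊3615/536⌋=6 ⌊3660/536⌋=6 ⌊3705/536⌋=6 ⌊3750/536⌋=6 ⌊3795/536⌋=7 ⌊3840/536⌋=7
  n=80…89: ⌊3885/536⌋=7 ⌊3930/536⌋=7 ⌊3975/536⌋=7 ⌊4020/536⌋=7 ⌊4065/536⌋=7 ⌊4110/536⌋=7 ⌊4155/536⌋=7 ⌊4200/536⌋=7 ⌊4245/536⌋=7 ⌊4290/536⌋=8
  n=90…94: ⌊4335/536⌋=8 ⌊4380/536⌋=8 ⌊4425/536⌋=8 ⌊4470/536⌋=8 ⌊4515/536⌋=8
s_n = t_(n+1) − t_n for n = 0 … 93 gives
prefix = 0000010000000000010000000000010000000000010000000000010000000000010000000000010000000000100000
slide a length-7 window over [0..6] … [87..93] (88 windows); first occurrence of each distinct factor:
  [  0..  6] 0000010
  [  1..  7] 0000100
  [  2..  8] 0001000
  [  3..  9] 0010000
  [  4.. 10] 0100000
  [  5.. 11] 1000000
  [  6.. 12] 0000000
  [ 11.. 17] 0000001
  (the other 80 windows repeat one of these)
distinct factors: {0000000, 0000001, 0000010, 0000100, 0001000, 0010000, 0100000, 1000000}
count = 8  (Sturmian bound for length 7 is 8)

8


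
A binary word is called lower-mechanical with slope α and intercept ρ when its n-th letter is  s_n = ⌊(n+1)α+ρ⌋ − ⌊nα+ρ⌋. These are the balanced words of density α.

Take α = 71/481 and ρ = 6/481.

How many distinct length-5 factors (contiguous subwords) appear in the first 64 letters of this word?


t_n = ⌊(n·71+6)/481⌋ for n = 0 … 64:
  n=0…9: ⌊6/481⌋=0 ⌊77/481⌋=0 ⌊148/481⌋=0 ⌊219/481⌋=0 ⌊290/481⌋=0 ⌊361/481⌋=0 ⌊432/481⌋=0 ⌊503/481⌋=1 ⌊574/481⌋=1 ⌊645/481⌋=1
  n=10…19: ⌊716/481⌋=1 ⌊787/481⌋=1 ⌊858/481⌋=1 ⌊929/481⌋=1 ⌊1000/481⌋=2 ⌊1071/481⌋=2 ⌊1142/481⌋=2 ⌊1213/481⌋=2 ⌊1284/481⌋=2 ⌊1355/481⌋=2
  n=20…29: ⌊1426/481⌋=2 ⌊1497/481⌋=3 ⌊1568/481⌋=3 ⌊1639/481⌋=3 ⌊1710/481⌋=3 ⌊1781/481⌋=3 ⌊1852/481⌋=3 ⌊1923/481⌋=3 ⌊1994/481⌋=4 ⌊2065/481⌋=4
  n=30…39: ⌊2136/481⌋=4 ⌊2207/481⌋=4 ⌊2278/481⌋=4 ⌊2349/481⌋=4 ⌊2420/481⌋=5 ⌊2491/481⌋=5 ⌊2562/481⌋=5 ⌊2633/481⌋=5 ⌊2704/481⌋=5 ⌊2775/481⌋=5
  n=40…49: ⌊2846/481⌋=5 ⌊2917/481⌋=6 ⌊2988/481⌋=6 ⌊3059/481⌋=6 ⌊3130/481⌋=6 ⌊3201/481⌋=6 ⌊3272/481⌋=6 ⌊3343/481⌋=6 ⌊3414/481⌋=7 ⌊3485/481⌋=7
  n=50…59: ⌊3556/481⌋=7 ⌊3627/481⌋=7 ⌊3698/481⌋=7 ⌊3769/481⌋=7 ⌊3840/481⌋=7 ⌊3911/481⌋=8 ⌊3982/481⌋=8 ⌊4053/481⌋=8 ⌊4124/481⌋=8 ⌊4195/481⌋=8
  n=60…64: ⌊4266/481⌋=8 ⌊4337/481⌋=9 ⌊4408/481⌋=9 ⌊4479/481⌋=9 ⌊4550/481⌋=9
s_n = t_(n+1) − t_n for n = 0 … 63 gives
prefix = 0000001000000100000010000001000001000000100000010000001000001000
slide a length-5 window over [0..4] … [59..63] (60 windows); first occurrence of each distinct factor:
  [  0..  4] 00000
  [  2..  6] 00001
  [  3..  7] 00010
  [  4..  8] 00100
  [  5..  9] 01000
  [  6.. 10] 10000
  (the other 54 windows repeat one of these)
distinct factors: {00000, 00001, 00010, 00100, 01000, 10000}
count = 6  (Sturmian bound for length 5 is 6)

6


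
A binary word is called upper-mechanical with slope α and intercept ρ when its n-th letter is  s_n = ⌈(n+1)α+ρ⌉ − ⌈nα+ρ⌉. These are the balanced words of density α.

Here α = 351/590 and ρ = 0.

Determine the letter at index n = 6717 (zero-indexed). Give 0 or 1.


0

(n+1)α + ρ = (6718·351) / 590 = 2358018/590
nα + ρ     = (6717·351) / 590 = 2357667/590
⌈2358018/590⌉ = 3997,  ⌈2357667/590⌉ = 3997
s_{6717} = 3997 − 3997 = 0


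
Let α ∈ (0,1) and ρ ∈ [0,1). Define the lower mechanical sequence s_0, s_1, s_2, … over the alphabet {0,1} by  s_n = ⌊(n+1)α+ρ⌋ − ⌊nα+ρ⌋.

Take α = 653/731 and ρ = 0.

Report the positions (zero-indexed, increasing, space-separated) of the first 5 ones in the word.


n=0: ⌊653/731⌋−⌊0/731⌋ = 0−0 = 0
n=1: ⌊1306/731⌋−⌊653/731⌋ = 1−0 = 1  ← one
n=2: ⌊1959/731⌋−⌊1306/731⌋ = 2−1 = 1  ← one
n=3: ⌊2612/731⌋−⌊1959/731⌋ = 3−2 = 1  ← one
n=4: ⌊3265/731⌋−⌊2612/731⌋ = 4−3 = 1  ← one
n=5: ⌊3918/731⌋−⌊3265/731⌋ = 5−4 = 1  ← one
positions of the first 5 ones: 1 2 3 4 5

1 2 3 4 5


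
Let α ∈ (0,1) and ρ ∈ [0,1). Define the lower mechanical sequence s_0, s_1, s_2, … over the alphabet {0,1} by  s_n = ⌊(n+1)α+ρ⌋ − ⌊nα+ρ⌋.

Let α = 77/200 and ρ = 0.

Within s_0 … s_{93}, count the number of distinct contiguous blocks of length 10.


11

t_n = ⌊(n·77)/200⌋ for n = 0 … 94:
  n=0…9: ⌊0/200⌋=0 ⌊77/200⌋=0 ⌊154/200⌋=0 ⌊231/200⌋=1 ⌊308/200⌋=1 ⌊385/200⌋=1 ⌊462/200⌋=2 ⌊539/200⌋=2 ⌊616/200⌋=3 ⌊693/200⌋=3
  n=10…19: ⌊770/200⌋=3 ⌊847/200⌋=4 ⌊924/200⌋=4 ⌊1001/200⌋=5 ⌊1078/200⌋=5 ⌊1155/200⌋=5 ⌊1232/200⌋=6 ⌊1309/200⌋=6 ⌊1386/200⌋=6 ⌊1463/200⌋=7
  n=20…29: ⌊1540/200⌋=7 ⌊1617/200⌋=8 ⌊1694/200⌋=8 ⌊1771/200⌋=8 ⌊1848/200⌋=9 ⌊1925/200⌋=9 ⌊2002/200⌋=10 ⌊2079/200⌋=10 ⌊2156/200⌋=10 ⌊2233/200⌋=11
  n=30…39: ⌊2310/200⌋=11 ⌊2387/200⌋=11 ⌊2464/200⌋=12 ⌊2541/200⌋=12 ⌊2618/200⌋=13 ⌊2695/200⌋=13 ⌊2772/200⌋=13 ⌊2849/200⌋=14 ⌊2926/200⌋=14 ⌊3003/200⌋=15
  n=40…49: ⌊3080/200⌋=15 ⌊3157/200⌋=15 ⌊3234/200⌋=16 ⌊3311/200⌋=16 ⌊3388/200⌋=16 ⌊3465/200⌋=17 ⌊3542/200⌋=17 ⌊3619/200⌋=18 ⌊3696/200⌋=18 ⌊3773/200⌋=18
  n=50…59: ⌊3850/200⌋=19 ⌊3927/200⌋=19 ⌊4004/200⌋=20 ⌊4081/200⌋=20 ⌊4158/200⌋=20 ⌊4235/200⌋=21 ⌊4312/200⌋=21 ⌊4389/200⌋=21 ⌊4466/200⌋=22 ⌊4543/200⌋=22
  n=60…69: ⌊4620/200⌋=23 ⌊4697/200⌋=23 ⌊4774/200⌋=23 ⌊4851/200⌋=24 ⌊4928/200⌋=24 ⌊5005/200⌋=25 ⌊5082/200⌋=25 ⌊5159/200⌋=25 ⌊5236/200⌋=26 ⌊5313/200⌋=26
  n=70…79: ⌊5390/200⌋=26 ⌊5467/200⌋=27 ⌊5544/200⌋=27 ⌊5621/200⌋=28 ⌊5698/200⌋=28 ⌊5775/200⌋=28 ⌊5852/200⌋=29 ⌊5929/200⌋=29 ⌊6006/200⌋=30 ⌊6083/200⌋=30
  n=80…89: ⌊6160/200⌋=30 ⌊6237/200⌋=31 ⌊6314/200⌋=31 ⌊6391/200⌋=31 ⌊6468/200⌋=32 ⌊6545/200⌋=32 ⌊6622/200⌋=33 ⌊6699/200⌋=33 ⌊6776/200⌋=33 ⌊6853/200⌋=34
  n=90…94: ⌊6930/200⌋=34 ⌊7007/200⌋=35 ⌊7084/200⌋=35 ⌊7161/200⌋=35 ⌊7238/200⌋=36
s_n = t_(n+1) − t_n for n = 0 … 93 gives
prefix = 0010010100101001001010010100100101001010010010100101001001010010100100101001010010010100101001
slide a length-10 window over [0..9] … [84..93] (85 windows); first occurrence of each distinct factor:
  [  0..  9] 0010010100
  [  1.. 10] 0100101001
  [  2.. 11] 1001010010
  [  3.. 12] 0010100101
  [  4.. 13] 0101001010
  [  5.. 14] 1010010100
  [  8.. 17] 0010100100
  [  9.. 18] 0101001001
  [ 10.. 19] 1010010010
  [ 11.. 20] 0100100101
  [ 12.. 21] 1001001010
  (the other 74 windows repeat one of these)
distinct factors: {0010010100, 0010100100, 0010100101, 0100100101, 0100101001, 0101001001, 0101001010, 1001001010, 1001010010, 1010010010, 1010010100}
count = 11  (Sturmian bound for length 10 is 11)


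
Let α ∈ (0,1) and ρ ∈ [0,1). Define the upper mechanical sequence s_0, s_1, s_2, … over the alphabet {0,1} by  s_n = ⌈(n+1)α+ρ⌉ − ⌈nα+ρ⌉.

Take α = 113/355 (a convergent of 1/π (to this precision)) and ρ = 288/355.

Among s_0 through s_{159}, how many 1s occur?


#1s = Σ_{n=0}^{159} s_n = Σ_{n=0}^{159} (⌈(n+1)α+ρ⌉ − ⌈nα+ρ⌉)
the sum telescopes: every ⌈nα+ρ⌉ with 0 < n < 160 appears once with + and once with −, leaving ⌈160α+ρ⌉ − ⌈0·α+ρ⌉
160α + ρ = (160·113 + 288) / 355 = 18368/355
ρ = 288/355
⌈18368/355⌉ = 52,  ⌈288/355⌉ = 1
#1s = 52 − 1 = 51

51


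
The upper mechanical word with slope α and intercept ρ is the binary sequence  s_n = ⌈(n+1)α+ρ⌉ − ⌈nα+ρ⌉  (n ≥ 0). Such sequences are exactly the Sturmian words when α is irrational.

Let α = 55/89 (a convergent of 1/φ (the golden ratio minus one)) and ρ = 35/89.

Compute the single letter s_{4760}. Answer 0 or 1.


1

(n+1)α + ρ = (4761·55 + 35) / 89 = 261890/89
nα + ρ     = (4760·55 + 35) / 89 = 261835/89
⌈261890/89⌉ = 2943,  ⌈261835/89⌉ = 2942
s_{4760} = 2943 − 2942 = 1


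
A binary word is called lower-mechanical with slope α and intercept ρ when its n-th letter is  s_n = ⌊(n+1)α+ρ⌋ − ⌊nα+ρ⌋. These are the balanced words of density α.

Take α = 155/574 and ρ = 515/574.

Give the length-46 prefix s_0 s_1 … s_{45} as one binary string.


n=0: ⌊(1·155+515)/574⌋ − ⌊(0·155+515)/574⌋ = ⌊670/574⌋ − ⌊515/574⌋ = 1 − 0 = 1
n=1: ⌊(2·155+515)/574⌋ − ⌊(1·155+515)/574⌋ = ⌊825/574⌋ − ⌊670/574⌋ = 1 − 1 = 0
n=2: ⌊(3·155+515)/574⌋ − ⌊(2·155+515)/574⌋ = ⌊980/574⌋ − ⌊825/574⌋ = 1 − 1 = 0
n=3: ⌊(4·155+515)/574⌋ − ⌊(3·155+515)/574⌋ = ⌊1135/574⌋ − ⌊980/574⌋ = 1 − 1 = 0
n=4: ⌊(5·155+515)/574⌋ − ⌊(4·155+515)/574⌋ = ⌊1290/574⌋ − ⌊1135/574⌋ = 2 − 1 = 1
n=5: ⌊(6·155+515)/574⌋ − ⌊(5·155+515)/574⌋ = ⌊1445/574⌋ − ⌊1290/574⌋ = 2 − 2 = 0
n=6: ⌊(7·155+515)/574⌋ − ⌊(6·155+515)/574⌋ = ⌊1600/574⌋ − ⌊1445/574⌋ = 2 − 2 = 0
n=7: ⌊(8·155+515)/574⌋ − ⌊(7·155+515)/574⌋ = ⌊1755/574⌋ − ⌊1600/574⌋ = 3 − 2 = 1
n=8: ⌊(9·155+515)/574⌋ − ⌊(8·155+515)/574⌋ = ⌊1910/574⌋ − ⌊1755/574⌋ = 3 − 3 = 0
n=9: ⌊(10·155+515)/574⌋ − ⌊(9·155+515)/574⌋ = ⌊2065/574⌋ − ⌊1910/574⌋ = 3 − 3 = 0
n=10: ⌊(11·155+515)/574⌋ − ⌊(10·155+515)/574⌋ = ⌊2220/574⌋ − ⌊2065/574⌋ = 3 − 3 = 0
n=11: ⌊(12·155+515)/574⌋ − ⌊(11·155+515)/574⌋ = ⌊2375/574⌋ − ⌊2220/574⌋ = 4 − 3 = 1
n=12: ⌊(13·155+515)/574⌋ − ⌊(12·155+515)/574⌋ = ⌊2530/574⌋ − ⌊2375/574⌋ = 4 − 4 = 0
n=13: ⌊(14·155+515)/574⌋ − ⌊(13·155+515)/574⌋ = ⌊2685/574⌋ − ⌊2530/574⌋ = 4 − 4 = 0
n=14: ⌊(15·155+515)/574⌋ − ⌊(14·155+515)/574⌋ = ⌊2840/574⌋ − ⌊2685/574⌋ = 4 − 4 = 0
n=15: ⌊(16·155+515)/574⌋ − ⌊(15·155+515)/574⌋ = ⌊2995/574⌋ − ⌊2840/574⌋ = 5 − 4 = 1
n=16: ⌊(17·155+515)/574⌋ − ⌊(16·155+515)/574⌋ = ⌊3150/574⌋ − ⌊2995/574⌋ = 5 − 5 = 0
n=17: ⌊(18·155+515)/574⌋ − ⌊(17·155+515)/574⌋ = ⌊3305/574⌋ − ⌊3150/574⌋ = 5 − 5 = 0
n=18: ⌊(19·155+515)/574⌋ − ⌊(18·155+515)/574⌋ = ⌊3460/574⌋ − ⌊3305/574⌋ = 6 − 5 = 1
n=19: ⌊(20·155+515)/574⌋ − ⌊(19·155+515)/574⌋ = ⌊3615/574⌋ − ⌊3460/574⌋ = 6 − 6 = 0
n=20: ⌊(21·155+515)/574⌋ − ⌊(20·155+515)/574⌋ = ⌊3770/574⌋ − ⌊3615/574⌋ = 6 − 6 = 0
n=21: ⌊(22·155+515)/574⌋ − ⌊(21·155+515)/574⌋ = ⌊3925/574⌋ − ⌊3770/574⌋ = 6 − 6 = 0
n=22: ⌊(23·155+515)/574⌋ − ⌊(22·155+515)/574⌋ = ⌊4080/574⌋ − ⌊3925/574⌋ = 7 − 6 = 1
n=23: ⌊(24·155+515)/574⌋ − ⌊(23·155+515)/574⌋ = ⌊4235/574⌋ − ⌊4080/574⌋ = 7 − 7 = 0
n=24: ⌊(25·155+515)/574⌋ − ⌊(24·155+515)/574⌋ = ⌊4390/574⌋ − ⌊4235/574⌋ = 7 − 7 = 0
n=25: ⌊(26·155+515)/574⌋ − ⌊(25·155+515)/574⌋ = ⌊4545/574⌋ − ⌊4390/574⌋ = 7 − 7 = 0
n=26: ⌊(27·155+515)/574⌋ − ⌊(26·155+515)/574⌋ = ⌊4700/574⌋ − ⌊4545/574⌋ = 8 − 7 = 1
n=27: ⌊(28·155+515)/574⌋ − ⌊(27·155+515)/574⌋ = ⌊4855/574⌋ − ⌊4700/574⌋ = 8 − 8 = 0
n=28: ⌊(29·155+515)/574⌋ − ⌊(28·155+515)/574⌋ = ⌊5010/574⌋ − ⌊4855/574⌋ = 8 − 8 = 0
n=29: ⌊(30·155+515)/574⌋ − ⌊(29·155+515)/574⌋ = ⌊5165/574⌋ − ⌊5010/574⌋ = 8 − 8 = 0
n=30: ⌊(31·155+515)/574⌋ − ⌊(30·155+515)/574⌋ = ⌊5320/574⌋ − ⌊5165/574⌋ = 9 − 8 = 1
n=31: ⌊(32·155+515)/574⌋ − ⌊(31·155+515)/574⌋ = ⌊5475/574⌋ − ⌊5320/574⌋ = 9 − 9 = 0
n=32: ⌊(33·155+515)/574⌋ − ⌊(32·155+515)/574⌋ = ⌊5630/574⌋ − ⌊5475/574⌋ = 9 − 9 = 0
n=33: ⌊(34·155+515)/574⌋ − ⌊(33·155+515)/574⌋ = ⌊5785/574⌋ − ⌊5630/574⌋ = 10 − 9 = 1
n=34: ⌊(35·155+515)/574⌋ − ⌊(34·155+515)/574⌋ = ⌊5940/574⌋ − ⌊5785/574⌋ = 10 − 10 = 0
n=35: ⌊(36·155+515)/574⌋ − ⌊(35·155+515)/574⌋ = ⌊6095/574⌋ − ⌊5940/574⌋ = 10 − 10 = 0
n=36: ⌊(37·155+515)/574⌋ − ⌊(36·155+515)/574⌋ = ⌊6250/574⌋ − ⌊6095/574⌋ = 10 − 10 = 0
n=37: ⌊(38·155+515)/574⌋ − ⌊(37·155+515)/574⌋ = ⌊6405/574⌋ − ⌊6250/574⌋ = 11 − 10 = 1
n=38: ⌊(39·155+515)/574⌋ − ⌊(38·155+515)/574⌋ = ⌊6560/574⌋ − ⌊6405/574⌋ = 11 − 11 = 0
n=39: ⌊(40·155+515)/574⌋ − ⌊(39·155+515)/574⌋ = ⌊6715/574⌋ − ⌊6560/574⌋ = 11 − 11 = 0
n=40: ⌊(41·155+515)/574⌋ − ⌊(40·155+515)/574⌋ = ⌊6870/574⌋ − ⌊6715/574⌋ = 11 − 11 = 0
n=41: ⌊(42·155+515)/574⌋ − ⌊(41·155+515)/574⌋ = ⌊7025/574⌋ − ⌊6870/574⌋ = 12 − 11 = 1
n=42: ⌊(43·155+515)/574⌋ − ⌊(42·155+515)/574⌋ = ⌊7180/574⌋ − ⌊7025/574⌋ = 12 − 12 = 0
n=43: ⌊(44·155+515)/574⌋ − ⌊(43·155+515)/574⌋ = ⌊7335/574⌋ − ⌊7180/574⌋ = 12 − 12 = 0
n=44: ⌊(45·155+515)/574⌋ − ⌊(44·155+515)/574⌋ = ⌊7490/574⌋ − ⌊7335/574⌋ = 13 − 12 = 1
n=45: ⌊(46·155+515)/574⌋ − ⌊(45·155+515)/574⌋ = ⌊7645/574⌋ − ⌊7490/574⌋ = 13 − 13 = 0

1000100100010001001000100010001001000100010010


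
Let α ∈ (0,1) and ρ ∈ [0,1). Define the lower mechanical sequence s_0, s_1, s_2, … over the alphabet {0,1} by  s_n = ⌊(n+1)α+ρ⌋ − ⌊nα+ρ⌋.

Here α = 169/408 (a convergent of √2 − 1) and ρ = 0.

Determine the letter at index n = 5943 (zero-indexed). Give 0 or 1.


(n+1)α + ρ = (5944·169) / 408 = 1004536/408
nα + ρ     = (5943·169) / 408 = 1004367/408
⌊1004536/408⌋ = 2462,  ⌊1004367/408⌋ = 2461
s_{5943} = 2462 − 2461 = 1

1


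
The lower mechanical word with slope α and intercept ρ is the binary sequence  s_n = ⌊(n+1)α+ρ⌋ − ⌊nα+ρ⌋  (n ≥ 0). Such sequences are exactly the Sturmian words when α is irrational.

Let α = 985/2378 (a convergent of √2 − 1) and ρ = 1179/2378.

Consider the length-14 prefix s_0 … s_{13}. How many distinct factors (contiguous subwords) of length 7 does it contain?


7

t_n = ⌊(n·985+1179)/2378⌋ for n = 0 … 14:
  n=0…9: ⌊1179/2378⌋=0 ⌊2164/2378⌋=0 ⌊3149/2378⌋=1 ⌊4134/2378⌋=1 ⌊5119/2378⌋=2 ⌊6104/2378⌋=2 ⌊7089/2378⌋=2 ⌊8074/2378⌋=3 ⌊9059/2378⌋=3 ⌊10044/2378⌋=4
  n=10…14: ⌊11029/2378⌋=4 ⌊12014/2378⌋=5 ⌊12999/2378⌋=5 ⌊13984/2378⌋=5 ⌊14969/2378⌋=6
s_n = t_(n+1) − t_n for n = 0 … 13 gives
prefix = 01010010101001
slide a length-7 window over [0..6] … [7..13] (8 windows); first occurrence of each distinct factor:
  [  0..  6] 0101001
  [  1..  7] 1010010
  [  2..  8] 0100101
  [  3..  9] 1001010
  [  4.. 10] 0010101
  [  5.. 11] 0101010
  [  6.. 12] 1010100
  (the other 1 window repeats one of these)
distinct factors: {0010101, 0100101, 0101001, 0101010, 1001010, 1010010, 1010100}
count = 7  (Sturmian bound for length 7 is 8)


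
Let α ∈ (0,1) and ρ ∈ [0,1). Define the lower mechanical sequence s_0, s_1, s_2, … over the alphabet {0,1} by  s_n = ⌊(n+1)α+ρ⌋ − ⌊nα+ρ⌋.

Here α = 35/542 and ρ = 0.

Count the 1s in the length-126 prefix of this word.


8

#1s = Σ_{n=0}^{125} s_n = Σ_{n=0}^{125} (⌊(n+1)α+ρ⌋ − ⌊nα+ρ⌋)
the sum telescopes: every ⌊nα+ρ⌋ with 0 < n < 126 appears once with + and once with −, leaving ⌊126α+ρ⌋ − ⌊0·α+ρ⌋
126α + ρ = (126·35) / 542 = 4410/542
ρ = 0/542
⌊4410/542⌋ = 8,  ⌊0/542⌋ = 0
#1s = 8 − 0 = 8


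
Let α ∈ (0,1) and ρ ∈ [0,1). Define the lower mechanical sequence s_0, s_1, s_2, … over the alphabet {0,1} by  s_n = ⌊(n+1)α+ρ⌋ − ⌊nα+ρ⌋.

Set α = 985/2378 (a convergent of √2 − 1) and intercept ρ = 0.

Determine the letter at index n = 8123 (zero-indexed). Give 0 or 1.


(n+1)α + ρ = (8124·985) / 2378 = 8002140/2378
nα + ρ     = (8123·985) / 2378 = 8001155/2378
⌊8002140/2378⌋ = 3365,  ⌊8001155/2378⌋ = 3364
s_{8123} = 3365 − 3364 = 1

1


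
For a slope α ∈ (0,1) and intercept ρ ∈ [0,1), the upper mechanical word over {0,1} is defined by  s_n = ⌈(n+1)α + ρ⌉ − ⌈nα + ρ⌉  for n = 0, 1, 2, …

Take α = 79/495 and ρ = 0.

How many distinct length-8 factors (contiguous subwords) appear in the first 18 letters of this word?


t_n = ⌈(n·79)/495⌉ for n = 0 … 18:
  n=0…9: ⌈0/495⌉=0 ⌈79/495⌉=1 ⌈158/495⌉=1 ⌈237/495⌉=1 ⌈316/495⌉=1 ⌈395/495⌉=1 ⌈474/495⌉=1 ⌈553/495⌉=2 ⌈632/495⌉=2 ⌈711/495⌉=2
  n=10…18: ⌈790/495⌉=2 ⌈869/495⌉=2 ⌈948/495⌉=2 ⌈1027/495⌉=3 ⌈1106/495⌉=3 ⌈1185/495⌉=3 ⌈1264/495⌉=3 ⌈1343/495⌉=3 ⌈1422/495⌉=3
s_n = t_(n+1) − t_n for n = 0 … 17 gives
prefix = 100000100000100000
slide a length-8 window over [0..7] … [10..17] (11 windows); first occurrence of each distinct factor:
  [  0..  7] 10000010
  [  1..  8] 00000100
  [  2..  9] 00001000
  [  3.. 10] 00010000
  [  4.. 11] 00100000
  [  5.. 12] 01000001
  (the other 5 windows repeat one of these)
distinct factors: {00000100, 00001000, 00010000, 00100000, 01000001, 10000010}
count = 6  (Sturmian bound for length 8 is 9)

6


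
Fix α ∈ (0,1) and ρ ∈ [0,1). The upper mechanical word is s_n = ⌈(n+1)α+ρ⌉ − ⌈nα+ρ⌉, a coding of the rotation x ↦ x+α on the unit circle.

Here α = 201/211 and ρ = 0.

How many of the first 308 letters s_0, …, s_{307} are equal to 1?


294

#1s = Σ_{n=0}^{307} s_n = Σ_{n=0}^{307} (⌈(n+1)α+ρ⌉ − ⌈nα+ρ⌉)
the sum telescopes: every ⌈nα+ρ⌉ with 0 < n < 308 appears once with + and once with −, leaving ⌈308α+ρ⌉ − ⌈0·α+ρ⌉
308α + ρ = (308·201) / 211 = 61908/211
ρ = 0/211
⌈61908/211⌉ = 294,  ⌈0/211⌉ = 0
#1s = 294 − 0 = 294


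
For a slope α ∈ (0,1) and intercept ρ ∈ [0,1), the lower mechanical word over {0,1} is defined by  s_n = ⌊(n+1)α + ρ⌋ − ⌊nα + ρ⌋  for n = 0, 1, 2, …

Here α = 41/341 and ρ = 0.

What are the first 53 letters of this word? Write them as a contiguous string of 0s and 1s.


n=0: ⌊(1·41)/341⌋ − ⌊(0·41)/341⌋ = ⌊41/341⌋ − ⌊0/341⌋ = 0 − 0 = 0
n=1: ⌊(2·41)/341⌋ − ⌊(1·41)/341⌋ = ⌊82/341⌋ − ⌊41/341⌋ = 0 − 0 = 0
n=2: ⌊(3·41)/341⌋ − ⌊(2·41)/341⌋ = ⌊123/341⌋ − ⌊82/341⌋ = 0 − 0 = 0
n=3: ⌊(4·41)/341⌋ − ⌊(3·41)/341⌋ = ⌊164/341⌋ − ⌊123/341⌋ = 0 − 0 = 0
n=4: ⌊(5·41)/341⌋ − ⌊(4·41)/341⌋ = ⌊205/341⌋ − ⌊164/341⌋ = 0 − 0 = 0
n=5: ⌊(6·41)/341⌋ − ⌊(5·41)/341⌋ = ⌊246/341⌋ − ⌊205/341⌋ = 0 − 0 = 0
n=6: ⌊(7·41)/341⌋ − ⌊(6·41)/341⌋ = ⌊287/341⌋ − ⌊246/341⌋ = 0 − 0 = 0
n=7: ⌊(8·41)/341⌋ − ⌊(7·41)/341⌋ = ⌊328/341⌋ − ⌊287/341⌋ = 0 − 0 = 0
n=8: ⌊(9·41)/341⌋ − ⌊(8·41)/341⌋ = ⌊369/341⌋ − ⌊328/341⌋ = 1 − 0 = 1
n=9: ⌊(10·41)/341⌋ − ⌊(9·41)/341⌋ = ⌊410/341⌋ − ⌊369/341⌋ = 1 − 1 = 0
n=10: ⌊(11·41)/341⌋ − ⌊(10·41)/341⌋ = ⌊451/341⌋ − ⌊410/341⌋ = 1 − 1 = 0
n=11: ⌊(12·41)/341⌋ − ⌊(11·41)/341⌋ = ⌊492/341⌋ − ⌊451/341⌋ = 1 − 1 = 0
n=12: ⌊(13·41)/341⌋ − ⌊(12·41)/341⌋ = ⌊533/341⌋ − ⌊492/341⌋ = 1 − 1 = 0
n=13: ⌊(14·41)/341⌋ − ⌊(13·41)/341⌋ = ⌊574/341⌋ − ⌊533/341⌋ = 1 − 1 = 0
n=14: ⌊(15·41)/341⌋ − ⌊(14·41)/341⌋ = ⌊615/341⌋ − ⌊574/341⌋ = 1 − 1 = 0
n=15: ⌊(16·41)/341⌋ − ⌊(15·41)/341⌋ = ⌊656/341⌋ − ⌊615/341⌋ = 1 − 1 = 0
n=16: ⌊(17·41)/341⌋ − ⌊(16·41)/341⌋ = ⌊697/341⌋ − ⌊656/341⌋ = 2 − 1 = 1
n=17: ⌊(18·41)/341⌋ − ⌊(17·41)/341⌋ = ⌊738/341⌋ − ⌊697/341⌋ = 2 − 2 = 0
n=18: ⌊(19·41)/341⌋ − ⌊(18·41)/341⌋ = ⌊779/341⌋ − ⌊738/341⌋ = 2 − 2 = 0
n=19: ⌊(20·41)/341⌋ − ⌊(19·41)/341⌋ = ⌊820/341⌋ − ⌊779/341⌋ = 2 − 2 = 0
n=20: ⌊(21·41)/341⌋ − ⌊(20·41)/341⌋ = ⌊861/341⌋ − ⌊820/341⌋ = 2 − 2 = 0
n=21: ⌊(22·41)/341⌋ − ⌊(21·41)/341⌋ = ⌊902/341⌋ − ⌊861/341⌋ = 2 − 2 = 0
n=22: ⌊(23·41)/341⌋ − ⌊(22·41)/341⌋ = ⌊943/341⌋ − ⌊902/341⌋ = 2 − 2 = 0
n=23: ⌊(24·41)/341⌋ − ⌊(23·41)/341⌋ = ⌊984/341⌋ − ⌊943/341⌋ = 2 − 2 = 0
n=24: ⌊(25·41)/341⌋ − ⌊(24·41)/341⌋ = ⌊1025/341⌋ − ⌊984/341⌋ = 3 − 2 = 1
n=25: ⌊(26·41)/341⌋ − ⌊(25·41)/341⌋ = ⌊1066/341⌋ − ⌊1025/341⌋ = 3 − 3 = 0
n=26: ⌊(27·41)/341⌋ − ⌊(26·41)/341⌋ = ⌊1107/341⌋ − ⌊1066/341⌋ = 3 − 3 = 0
n=27: ⌊(28·41)/341⌋ − ⌊(27·41)/341⌋ = ⌊1148/341⌋ − ⌊1107/341⌋ = 3 − 3 = 0
n=28: ⌊(29·41)/341⌋ − ⌊(28·41)/341⌋ = ⌊1189/341⌋ − ⌊1148/341⌋ = 3 − 3 = 0
n=29: ⌊(30·41)/341⌋ − ⌊(29·41)/341⌋ = ⌊1230/341⌋ − ⌊1189/341⌋ = 3 − 3 = 0
n=30: ⌊(31·41)/341⌋ − ⌊(30·41)/341⌋ = ⌊1271/341⌋ − ⌊1230/341⌋ = 3 − 3 = 0
n=31: ⌊(32·41)/341⌋ − ⌊(31·41)/341⌋ = ⌊1312/341⌋ − ⌊1271/341⌋ = 3 − 3 = 0
n=32: ⌊(33·41)/341⌋ − ⌊(32·41)/341⌋ = ⌊1353/341⌋ − ⌊1312/341⌋ = 3 − 3 = 0
n=33: ⌊(34·41)/341⌋ − ⌊(33·41)/341⌋ = ⌊1394/341⌋ − ⌊1353/341⌋ = 4 − 3 = 1
n=34: ⌊(35·41)/341⌋ − ⌊(34·41)/341⌋ = ⌊1435/341⌋ − ⌊1394/341⌋ = 4 − 4 = 0
n=35: ⌊(36·41)/341⌋ − ⌊(35·41)/341⌋ = ⌊1476/341⌋ − ⌊1435/341⌋ = 4 − 4 = 0
n=36: ⌊(37·41)/341⌋ − ⌊(36·41)/341⌋ = ⌊1517/341⌋ − ⌊1476/341⌋ = 4 − 4 = 0
n=37: ⌊(38·41)/341⌋ − ⌊(37·41)/341⌋ = ⌊1558/341⌋ − ⌊1517/341⌋ = 4 − 4 = 0
n=38: ⌊(39·41)/341⌋ − ⌊(38·41)/341⌋ = ⌊1599/341⌋ − ⌊1558/341⌋ = 4 − 4 = 0
n=39: ⌊(40·41)/341⌋ − ⌊(39·41)/341⌋ = ⌊1640/341⌋ − ⌊1599/341⌋ = 4 − 4 = 0
n=40: ⌊(41·41)/341⌋ − ⌊(40·41)/341⌋ = ⌊1681/341⌋ − ⌊1640/341⌋ = 4 − 4 = 0
n=41: ⌊(42·41)/341⌋ − ⌊(41·41)/341⌋ = ⌊1722/341⌋ − ⌊1681/341⌋ = 5 − 4 = 1
n=42: ⌊(43·41)/341⌋ − ⌊(42·41)/341⌋ = ⌊1763/341⌋ − ⌊1722/341⌋ = 5 − 5 = 0
n=43: ⌊(44·41)/341⌋ − ⌊(43·41)/341⌋ = ⌊1804/341⌋ − ⌊1763/341⌋ = 5 − 5 = 0
n=44: ⌊(45·41)/341⌋ − ⌊(44·41)/341⌋ = ⌊1845/341⌋ − ⌊1804/341⌋ = 5 − 5 = 0
n=45: ⌊(46·41)/341⌋ − ⌊(45·41)/341⌋ = ⌊1886/341⌋ − ⌊1845/341⌋ = 5 − 5 = 0
n=46: ⌊(47·41)/341⌋ − ⌊(46·41)/341⌋ = ⌊1927/341⌋ − ⌊1886/341⌋ = 5 − 5 = 0
n=47: ⌊(48·41)/341⌋ − ⌊(47·41)/341⌋ = ⌊1968/341⌋ − ⌊1927/341⌋ = 5 − 5 = 0
n=48: ⌊(49·41)/341⌋ − ⌊(48·41)/341⌋ = ⌊2009/341⌋ − ⌊1968/341⌋ = 5 − 5 = 0
n=49: ⌊(50·41)/341⌋ − ⌊(49·41)/341⌋ = ⌊2050/341⌋ − ⌊2009/341⌋ = 6 − 5 = 1
n=50: ⌊(51·41)/341⌋ − ⌊(50·41)/341⌋ = ⌊2091/341⌋ − ⌊2050/341⌋ = 6 − 6 = 0
n=51: ⌊(52·41)/341⌋ − ⌊(51·41)/341⌋ = ⌊2132/341⌋ − ⌊2091/341⌋ = 6 − 6 = 0
n=52: ⌊(53·41)/341⌋ − ⌊(52·41)/341⌋ = ⌊2173/341⌋ − ⌊2132/341⌋ = 6 − 6 = 0

00000000100000001000000010000000010000000100000001000


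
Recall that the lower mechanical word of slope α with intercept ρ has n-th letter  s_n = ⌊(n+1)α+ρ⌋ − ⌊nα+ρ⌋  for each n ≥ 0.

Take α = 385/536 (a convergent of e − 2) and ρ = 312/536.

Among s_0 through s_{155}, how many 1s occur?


#1s = Σ_{n=0}^{155} s_n = Σ_{n=0}^{155} (⌊(n+1)α+ρ⌋ − ⌊nα+ρ⌋)
the sum telescopes: every ⌊nα+ρ⌋ with 0 < n < 156 appears once with + and once with −, leaving ⌊156α+ρ⌋ − ⌊0·α+ρ⌋
156α + ρ = (156·385 + 312) / 536 = 60372/536
ρ = 312/536
⌊60372/536⌋ = 112,  ⌊312/536⌋ = 0
#1s = 112 − 0 = 112

112


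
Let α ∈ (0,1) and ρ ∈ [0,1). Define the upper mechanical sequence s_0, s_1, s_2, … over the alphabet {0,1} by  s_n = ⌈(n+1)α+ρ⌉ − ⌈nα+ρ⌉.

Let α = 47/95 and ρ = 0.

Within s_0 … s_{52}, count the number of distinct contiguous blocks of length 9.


t_n = ⌈(n·47)/95⌉ for n = 0 … 53:
  n=0…9: ⌈0/95⌉=0 ⌈47/95⌉=1 ⌈94/95⌉=1 ⌈141/95⌉=2 ⌈188/95⌉=2 ⌈235/95⌉=3 ⌈282/95⌉=3 ⌈329/95⌉=4 ⌈376/95⌉=4 ⌈423/95⌉=5
  n=10…19: ⌈470/95⌉=5 ⌈517/95⌉=6 ⌈564/95⌉=6 ⌈611/95⌉=7 ⌈658/95⌉=7 ⌈705/95⌉=8 ⌈752/95⌉=8 ⌈799/95⌉=9 ⌈846/95⌉=9 ⌈893/95⌉=10
  n=20…29: ⌈940/95⌉=10 ⌈987/95⌉=11 ⌈1034/95⌉=11 ⌈1081/95⌉=12 ⌈1128/95⌉=12 ⌈1175/95⌉=13 ⌈1222/95⌉=13 ⌈1269/95⌉=14 ⌈1316/95⌉=14 ⌈1363/95⌉=15
  n=30…39: ⌈1410/95⌉=15 ⌈1457/95⌉=16 ⌈1504/95⌉=16 ⌈1551/95⌉=17 ⌈1598/95⌉=17 ⌈1645/95⌉=18 ⌈1692/95⌉=18 ⌈1739/95⌉=19 ⌈1786/95⌉=19 ⌈1833/95⌉=20
  n=40…49: ⌈1880/95⌉=20 ⌈1927/95⌉=21 ⌈1974/95⌉=21 ⌈2021/95⌉=22 ⌈2068/95⌉=22 ⌈2115/95⌉=23 ⌈2162/95⌉=23 ⌈2209/95⌉=24 ⌈2256/95⌉=24 ⌈2303/95⌉=25
  n=50…53: ⌈2350/95⌉=25 ⌈2397/95⌉=26 ⌈2444/95⌉=26 ⌈2491/95⌉=27
s_n = t_(n+1) − t_n for n = 0 … 52 gives
prefix = 10101010101010101010101010101010101010101010101010101
slide a length-9 window over [0..8] … [44..52] (45 windows); first occurrence of each distinct factor:
  [  0..  8] 101010101
  [  1..  9] 010101010
  (the other 43 windows repeat one of these)
distinct factors: {010101010, 101010101}
count = 2  (Sturmian bound for length 9 is 10)

2


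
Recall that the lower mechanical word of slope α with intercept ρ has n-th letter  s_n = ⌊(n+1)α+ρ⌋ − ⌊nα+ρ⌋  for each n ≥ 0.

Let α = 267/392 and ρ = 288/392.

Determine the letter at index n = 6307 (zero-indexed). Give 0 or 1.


(n+1)α + ρ = (6308·267 + 288) / 392 = 1684524/392
nα + ρ     = (6307·267 + 288) / 392 = 1684257/392
⌊1684524/392⌋ = 4297,  ⌊1684257/392⌋ = 4296
s_{6307} = 4297 − 4296 = 1

1


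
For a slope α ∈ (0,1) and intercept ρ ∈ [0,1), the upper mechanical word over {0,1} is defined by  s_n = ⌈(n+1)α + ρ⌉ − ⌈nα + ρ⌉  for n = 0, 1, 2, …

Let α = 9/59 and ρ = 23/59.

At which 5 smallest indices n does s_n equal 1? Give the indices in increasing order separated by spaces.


n=0: ⌈32/59⌉−⌈23/59⌉ = 1−1 = 0
n=1: ⌈41/59⌉−⌈32/59⌉ = 1−1 = 0
n=2: ⌈50/59⌉−⌈41/59⌉ = 1−1 = 0
n=3: ⌈59/59⌉−⌈50/59⌉ = 1−1 = 0
n=4: ⌈68/59⌉−⌈59/59⌉ = 2−1 = 1  ← one
n=5: ⌈77/59⌉−⌈68/59⌉ = 2−2 = 0
n=6: ⌈86/59⌉−⌈77/59⌉ = 2−2 = 0
n=7: ⌈95/59⌉−⌈86/59⌉ = 2−2 = 0
n=8: ⌈104/59⌉−⌈95/59⌉ = 2−2 = 0
n=9: ⌈113/59⌉−⌈104/59⌉ = 2−2 = 0
n=10: ⌈122/59⌉−⌈113/59⌉ = 3−2 = 1  ← one
n=11: ⌈131/59⌉−⌈122/59⌉ = 3−3 = 0
n=12: ⌈140/59⌉−⌈131/59⌉ = 3−3 = 0
n=13: ⌈149/59⌉−⌈140/59⌉ = 3−3 = 0
n=14: ⌈158/59⌉−⌈149/59⌉ = 3−3 = 0
n=15: ⌈167/59⌉−⌈158/59⌉ = 3−3 = 0
n=16: ⌈176/59⌉−⌈167/59⌉ = 3−3 = 0
n=17: ⌈185/59⌉−⌈176/59⌉ = 4−3 = 1  ← one
n=18: ⌈194/59⌉−⌈185/59⌉ = 4−4 = 0
n=19: ⌈203/59⌉−⌈194/59⌉ = 4−4 = 0
n=20: ⌈212/59⌉−⌈203/59⌉ = 4−4 = 0
n=21: ⌈221/59⌉−⌈212/59⌉ = 4−4 = 0
n=22: ⌈230/59⌉−⌈221/59⌉ = 4−4 = 0
n=23: ⌈239/59⌉−⌈230/59⌉ = 5−4 = 1  ← one
n=24: ⌈248/59⌉−⌈239/59⌉ = 5−5 = 0
n=25: ⌈257/59⌉−⌈248/59⌉ = 5−5 = 0
n=26: ⌈266/59⌉−⌈257/59⌉ = 5−5 = 0
n=27: ⌈275/59⌉−⌈266/59⌉ = 5−5 = 0
n=28: ⌈284/59⌉−⌈275/59⌉ = 5−5 = 0
n=29: ⌈293/59⌉−⌈284/59⌉ = 5−5 = 0
n=30: ⌈302/59⌉−⌈293/59⌉ = 6−5 = 1  ← one
positions of the first 5 ones: 4 10 17 23 30

4 10 17 23 30


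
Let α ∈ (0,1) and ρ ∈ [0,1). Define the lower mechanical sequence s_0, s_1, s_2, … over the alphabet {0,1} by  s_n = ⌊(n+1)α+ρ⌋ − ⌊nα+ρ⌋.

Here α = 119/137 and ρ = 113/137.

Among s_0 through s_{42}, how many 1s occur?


38

#1s = Σ_{n=0}^{42} s_n = Σ_{n=0}^{42} (⌊(n+1)α+ρ⌋ − ⌊nα+ρ⌋)
the sum telescopes: every ⌊nα+ρ⌋ with 0 < n < 43 appears once with + and once with −, leaving ⌊43α+ρ⌋ − ⌊0·α+ρ⌋
43α + ρ = (43·119 + 113) / 137 = 5230/137
ρ = 113/137
⌊5230/137⌋ = 38,  ⌊113/137⌋ = 0
#1s = 38 − 0 = 38


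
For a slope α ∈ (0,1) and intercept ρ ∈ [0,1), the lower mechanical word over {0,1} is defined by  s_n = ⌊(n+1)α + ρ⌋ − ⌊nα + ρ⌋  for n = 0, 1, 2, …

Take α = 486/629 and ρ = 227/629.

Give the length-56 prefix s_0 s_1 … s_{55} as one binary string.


10111011110111011110111011101111011101111011101110111101

n=0: ⌊(1·486+227)/629⌋ − ⌊(0·486+227)/629⌋ = ⌊713/629⌋ − ⌊227/629⌋ = 1 − 0 = 1
n=1: ⌊(2·486+227)/629⌋ − ⌊(1·486+227)/629⌋ = ⌊1199/629⌋ − ⌊713/629⌋ = 1 − 1 = 0
n=2: ⌊(3·486+227)/629⌋ − ⌊(2·486+227)/629⌋ = ⌊1685/629⌋ − ⌊1199/629⌋ = 2 − 1 = 1
n=3: ⌊(4·486+227)/629⌋ − ⌊(3·486+227)/629⌋ = ⌊2171/629⌋ − ⌊1685/629⌋ = 3 − 2 = 1
n=4: ⌊(5·486+227)/629⌋ − ⌊(4·486+227)/629⌋ = ⌊2657/629⌋ − ⌊2171/629⌋ = 4 − 3 = 1
n=5: ⌊(6·486+227)/629⌋ − ⌊(5·486+227)/629⌋ = ⌊3143/629⌋ − ⌊2657/629⌋ = 4 − 4 = 0
n=6: ⌊(7·486+227)/629⌋ − ⌊(6·486+227)/629⌋ = ⌊3629/629⌋ − ⌊3143/629⌋ = 5 − 4 = 1
n=7: ⌊(8·486+227)/629⌋ − ⌊(7·486+227)/629⌋ = ⌊4115/629⌋ − ⌊3629/629⌋ = 6 − 5 = 1
n=8: ⌊(9·486+227)/629⌋ − ⌊(8·486+227)/629⌋ = ⌊4601/629⌋ − ⌊4115/629⌋ = 7 − 6 = 1
n=9: ⌊(10·486+227)/629⌋ − ⌊(9·486+227)/629⌋ = ⌊5087/629⌋ − ⌊4601/629⌋ = 8 − 7 = 1
n=10: ⌊(11·486+227)/629⌋ − ⌊(10·486+227)/629⌋ = ⌊5573/629⌋ − ⌊5087/629⌋ = 8 − 8 = 0
n=11: ⌊(12·486+227)/629⌋ − ⌊(11·486+227)/629⌋ = ⌊6059/629⌋ − ⌊5573/629⌋ = 9 − 8 = 1
n=12: ⌊(13·486+227)/629⌋ − ⌊(12·486+227)/629⌋ = ⌊6545/629⌋ − ⌊6059/629⌋ = 10 − 9 = 1
n=13: ⌊(14·486+227)/629⌋ − ⌊(13·486+227)/629⌋ = ⌊7031/629⌋ − ⌊6545/629⌋ = 11 − 10 = 1
n=14: ⌊(15·486+227)/629⌋ − ⌊(14·486+227)/629⌋ = ⌊7517/629⌋ − ⌊7031/629⌋ = 11 − 11 = 0
n=15: ⌊(16·486+227)/629⌋ − ⌊(15·486+227)/629⌋ = ⌊8003/629⌋ − ⌊7517/629⌋ = 12 − 11 = 1
n=16: ⌊(17·486+227)/629⌋ − ⌊(16·486+227)/629⌋ = ⌊8489/629⌋ − ⌊8003/629⌋ = 13 − 12 = 1
n=17: ⌊(18·486+227)/629⌋ − ⌊(17·486+227)/629⌋ = ⌊8975/629⌋ − ⌊8489/629⌋ = 14 − 13 = 1
n=18: ⌊(19·486+227)/629⌋ − ⌊(18·486+227)/629⌋ = ⌊9461/629⌋ − ⌊8975/629⌋ = 15 − 14 = 1
n=19: ⌊(20·486+227)/629⌋ − ⌊(19·486+227)/629⌋ = ⌊9947/629⌋ − ⌊9461/629⌋ = 15 − 15 = 0
n=20: ⌊(21·486+227)/629⌋ − ⌊(20·486+227)/629⌋ = ⌊10433/629⌋ − ⌊9947/629⌋ = 16 − 15 = 1
n=21: ⌊(22·486+227)/629⌋ − ⌊(21·486+227)/629⌋ = ⌊10919/629⌋ − ⌊10433/629⌋ = 17 − 16 = 1
n=22: ⌊(23·486+227)/629⌋ − ⌊(22·486+227)/629⌋ = ⌊11405/629⌋ − ⌊10919/629⌋ = 18 − 17 = 1
n=23: ⌊(24·486+227)/629⌋ − ⌊(23·486+227)/629⌋ = ⌊11891/629⌋ − ⌊11405/629⌋ = 18 − 18 = 0
n=24: ⌊(25·486+227)/629⌋ − ⌊(24·486+227)/629⌋ = ⌊12377/629⌋ − ⌊11891/629⌋ = 19 − 18 = 1
n=25: ⌊(26·486+227)/629⌋ − ⌊(25·486+227)/629⌋ = ⌊12863/629⌋ − ⌊12377/629⌋ = 20 − 19 = 1
n=26: ⌊(27·486+227)/629⌋ − ⌊(26·486+227)/629⌋ = ⌊13349/629⌋ − ⌊12863/629⌋ = 21 − 20 = 1
n=27: ⌊(28·486+227)/629⌋ − ⌊(27·486+227)/629⌋ = ⌊13835/629⌋ − ⌊13349/629⌋ = 21 − 21 = 0
n=28: ⌊(29·486+227)/629⌋ − ⌊(28·486+227)/629⌋ = ⌊14321/629⌋ − ⌊13835/629⌋ = 22 − 21 = 1
n=29: ⌊(30·486+227)/629⌋ − ⌊(29·486+227)/629⌋ = ⌊14807/629⌋ − ⌊14321/629⌋ = 23 − 22 = 1
n=30: ⌊(31·486+227)/629⌋ − ⌊(30·486+227)/629⌋ = ⌊15293/629⌋ − ⌊14807/629⌋ = 24 − 23 = 1
n=31: ⌊(32·486+227)/629⌋ − ⌊(31·486+227)/629⌋ = ⌊15779/629⌋ − ⌊15293/629⌋ = 25 − 24 = 1
n=32: ⌊(33·486+227)/629⌋ − ⌊(32·486+227)/629⌋ = ⌊16265/629⌋ − ⌊15779/629⌋ = 25 − 25 = 0
n=33: ⌊(34·486+227)/629⌋ − ⌊(33·486+227)/629⌋ = ⌊16751/629⌋ − ⌊16265/629⌋ = 26 − 25 = 1
n=34: ⌊(35·486+227)/629⌋ − ⌊(34·486+227)/629⌋ = ⌊17237/629⌋ − ⌊16751/629⌋ = 27 − 26 = 1
n=35: ⌊(36·486+227)/629⌋ − ⌊(35·486+227)/629⌋ = ⌊17723/629⌋ − ⌊17237/629⌋ = 28 − 27 = 1
n=36: ⌊(37·486+227)/629⌋ − ⌊(36·486+227)/629⌋ = ⌊18209/629⌋ − ⌊17723/629⌋ = 28 − 28 = 0
n=37: ⌊(38·486+227)/629⌋ − ⌊(37·486+227)/629⌋ = ⌊18695/629⌋ − ⌊18209/629⌋ = 29 − 28 = 1
n=38: ⌊(39·486+227)/629⌋ − ⌊(38·486+227)/629⌋ = ⌊19181/629⌋ − ⌊18695/629⌋ = 30 − 29 = 1
n=39: ⌊(40·486+227)/629⌋ − ⌊(39·486+227)/629⌋ = ⌊19667/629⌋ − ⌊19181/629⌋ = 31 − 30 = 1
n=40: ⌊(41·486+227)/629⌋ − ⌊(40·486+227)/629⌋ = ⌊20153/629⌋ − ⌊19667/629⌋ = 32 − 31 = 1
n=41: ⌊(42·486+227)/629⌋ − ⌊(41·486+227)/629⌋ = ⌊20639/629⌋ − ⌊20153/629⌋ = 32 − 32 = 0
n=42: ⌊(43·486+227)/629⌋ − ⌊(42·486+227)/629⌋ = ⌊21125/629⌋ − ⌊20639/629⌋ = 33 − 32 = 1
n=43: ⌊(44·486+227)/629⌋ − ⌊(43·486+227)/629⌋ = ⌊21611/629⌋ − ⌊21125/629⌋ = 34 − 33 = 1
n=44: ⌊(45·486+227)/629⌋ − ⌊(44·486+227)/629⌋ = ⌊22097/629⌋ − ⌊21611/629⌋ = 35 − 34 = 1
n=45: ⌊(46·486+227)/629⌋ − ⌊(45·486+227)/629⌋ = ⌊22583/629⌋ − ⌊22097/629⌋ = 35 − 35 = 0
n=46: ⌊(47·486+227)/629⌋ − ⌊(46·486+227)/629⌋ = ⌊23069/629⌋ − ⌊22583/629⌋ = 36 − 35 = 1
n=47: ⌊(48·486+227)/629⌋ − ⌊(47·486+227)/629⌋ = ⌊23555/629⌋ − ⌊23069/629⌋ = 37 − 36 = 1
n=48: ⌊(49·486+227)/629⌋ − ⌊(48·486+227)/629⌋ = ⌊24041/629⌋ − ⌊23555/629⌋ = 38 − 37 = 1
n=49: ⌊(50·486+227)/629⌋ − ⌊(49·486+227)/629⌋ = ⌊24527/629⌋ − ⌊24041/629⌋ = 38 − 38 = 0
n=50: ⌊(51·486+227)/629⌋ − ⌊(50·486+227)/629⌋ = ⌊25013/629⌋ − ⌊24527/629⌋ = 39 − 38 = 1
n=51: ⌊(52·486+227)/629⌋ − ⌊(51·486+227)/629⌋ = ⌊25499/629⌋ − ⌊25013/629⌋ = 40 − 39 = 1
n=52: ⌊(53·486+227)/629⌋ − ⌊(52·486+227)/629⌋ = ⌊25985/629⌋ − ⌊25499/629⌋ = 41 − 40 = 1
n=53: ⌊(54·486+227)/629⌋ − ⌊(53·486+227)/629⌋ = ⌊26471/629⌋ − ⌊25985/629⌋ = 42 − 41 = 1
n=54: ⌊(55·486+227)/629⌋ − ⌊(54·486+227)/629⌋ = ⌊26957/629⌋ − ⌊26471/629⌋ = 42 − 42 = 0
n=55: ⌊(56·486+227)/629⌋ − ⌊(55·486+227)/629⌋ = ⌊27443/629⌋ − ⌊26957/629⌋ = 43 − 42 = 1
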